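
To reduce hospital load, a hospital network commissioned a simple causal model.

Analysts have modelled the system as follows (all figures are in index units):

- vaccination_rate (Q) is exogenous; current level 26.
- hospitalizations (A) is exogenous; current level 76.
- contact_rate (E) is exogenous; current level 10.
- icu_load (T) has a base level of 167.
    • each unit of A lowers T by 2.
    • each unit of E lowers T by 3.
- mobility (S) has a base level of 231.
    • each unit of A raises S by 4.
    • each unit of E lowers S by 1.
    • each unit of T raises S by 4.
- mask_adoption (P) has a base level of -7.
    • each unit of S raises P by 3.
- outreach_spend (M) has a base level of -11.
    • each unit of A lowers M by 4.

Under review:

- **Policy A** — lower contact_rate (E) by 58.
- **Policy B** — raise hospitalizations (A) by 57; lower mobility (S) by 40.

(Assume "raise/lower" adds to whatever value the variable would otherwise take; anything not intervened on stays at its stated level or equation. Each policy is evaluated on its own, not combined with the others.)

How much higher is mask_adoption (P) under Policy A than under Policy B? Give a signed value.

3066

Policy A (E − 58):
  A = 76
  E = 10 − 58 = -48
  T = 167 − 2·76 − 3·(-48) = 159
  S = 231 + 4·76 − (-48) + 4·159 = 1219
  P = -7 + 3·1219 = 3650
Policy B (A + 57, S − 40):
  A = 76 + 57 = 133
  E = 10
  T = 167 − 2·133 − 3·10 = -129
  S = 231 + 4·133 − 10 + 4·(-129) (−40 from intervention) = 197
  P = -7 + 3·197 = 584
P: 3650 − 584 = 3066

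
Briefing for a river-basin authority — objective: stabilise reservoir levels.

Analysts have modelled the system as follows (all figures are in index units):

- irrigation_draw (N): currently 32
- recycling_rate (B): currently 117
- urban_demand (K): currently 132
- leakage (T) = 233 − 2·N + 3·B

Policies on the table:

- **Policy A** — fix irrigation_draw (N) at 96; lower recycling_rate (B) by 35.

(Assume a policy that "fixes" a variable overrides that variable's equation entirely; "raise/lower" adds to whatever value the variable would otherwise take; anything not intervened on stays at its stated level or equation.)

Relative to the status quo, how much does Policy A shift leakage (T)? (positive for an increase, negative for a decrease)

-233

Baseline:
  N = 32
  B = 117
  T = 233 − 2·32 + 3·117 = 520
Policy A (N := 96, B − 35):
  N = 96
  B = 117 − 35 = 82
  T = 233 − 2·96 + 3·82 = 287
Change in T: 287 − 520 = -233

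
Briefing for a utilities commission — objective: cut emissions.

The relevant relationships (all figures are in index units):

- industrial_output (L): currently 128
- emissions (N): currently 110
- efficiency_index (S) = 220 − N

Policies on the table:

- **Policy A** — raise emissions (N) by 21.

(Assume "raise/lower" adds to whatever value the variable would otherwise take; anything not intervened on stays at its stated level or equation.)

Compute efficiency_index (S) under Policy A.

89

Policy A (N + 21):
  N = 110 + 21 = 131
  S = 220 − 131 = 89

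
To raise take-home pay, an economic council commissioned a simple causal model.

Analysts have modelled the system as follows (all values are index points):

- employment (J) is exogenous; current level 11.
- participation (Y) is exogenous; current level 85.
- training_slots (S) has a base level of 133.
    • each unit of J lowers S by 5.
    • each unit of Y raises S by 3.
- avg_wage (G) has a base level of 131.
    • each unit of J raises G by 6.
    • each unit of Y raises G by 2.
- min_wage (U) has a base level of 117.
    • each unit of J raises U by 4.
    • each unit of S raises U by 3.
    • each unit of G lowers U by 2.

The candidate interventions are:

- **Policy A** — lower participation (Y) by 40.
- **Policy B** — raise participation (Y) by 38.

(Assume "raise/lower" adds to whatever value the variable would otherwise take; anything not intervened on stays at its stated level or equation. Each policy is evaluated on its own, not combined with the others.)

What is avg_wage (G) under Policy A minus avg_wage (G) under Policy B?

Policy A (Y − 40):
  J = 11
  Y = 85 − 40 = 45
  G = 131 + 6·11 + 2·45 = 287
Policy B (Y + 38):
  J = 11
  Y = 85 + 38 = 123
  G = 131 + 6·11 + 2·123 = 443
G: 287 − 443 = -156

-156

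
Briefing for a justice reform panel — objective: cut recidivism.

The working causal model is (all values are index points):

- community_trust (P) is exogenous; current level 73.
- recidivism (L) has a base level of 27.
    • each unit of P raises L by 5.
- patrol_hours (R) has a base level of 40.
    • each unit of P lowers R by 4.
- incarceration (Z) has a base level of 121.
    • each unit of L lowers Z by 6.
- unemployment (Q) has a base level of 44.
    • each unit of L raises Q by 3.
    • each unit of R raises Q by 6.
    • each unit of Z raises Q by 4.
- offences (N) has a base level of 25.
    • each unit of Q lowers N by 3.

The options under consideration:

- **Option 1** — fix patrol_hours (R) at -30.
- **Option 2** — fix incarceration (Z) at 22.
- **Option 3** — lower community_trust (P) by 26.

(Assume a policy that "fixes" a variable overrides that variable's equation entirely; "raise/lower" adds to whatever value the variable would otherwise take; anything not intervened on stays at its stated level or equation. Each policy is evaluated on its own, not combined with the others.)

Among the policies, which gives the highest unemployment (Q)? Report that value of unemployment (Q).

-204

Option 1 (R := -30):
  P = 73
  L = 27 + 5·73 = 392
  R = -30
  Z = 121 − 6·392 = -2231
  Q = 44 + 3·392 + 6·(-30) + 4·(-2231) = -7884
Option 2 (Z := 22):
  P = 73
  L = 27 + 5·73 = 392
  R = 40 − 4·73 = -252
  Z = 22
  Q = 44 + 3·392 + 6·(-252) + 4·22 = -204
Option 3 (P − 26):
  P = 73 − 26 = 47
  L = 27 + 5·47 = 262
  R = 40 − 4·47 = -148
  Z = 121 − 6·262 = -1451
  Q = 44 + 3·262 + 6·(-148) + 4·(-1451) = -5862
Comparing — Option 1: Q=-7884, Option 2: Q=-204, Option 3: Q=-5862. Highest is -204 (Option 2).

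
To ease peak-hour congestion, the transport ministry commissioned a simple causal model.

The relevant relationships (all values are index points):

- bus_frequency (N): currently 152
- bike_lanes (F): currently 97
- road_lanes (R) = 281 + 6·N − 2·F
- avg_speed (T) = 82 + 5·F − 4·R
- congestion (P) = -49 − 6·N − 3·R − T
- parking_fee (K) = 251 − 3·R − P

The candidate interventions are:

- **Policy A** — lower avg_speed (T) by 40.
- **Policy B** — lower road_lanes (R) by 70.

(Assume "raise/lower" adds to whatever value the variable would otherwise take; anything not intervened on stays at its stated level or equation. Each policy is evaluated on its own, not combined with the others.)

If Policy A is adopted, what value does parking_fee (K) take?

-2257

Policy A (T − 40):
  N = 152
  F = 97
  R = 281 + 6·152 − 2·97 = 999
  T = 82 + 5·97 − 4·999 (−40 from intervention) = -3469
  P = -49 − 6·152 − 3·999 − (-3469) = -489
  K = 251 − 3·999 − (-489) = -2257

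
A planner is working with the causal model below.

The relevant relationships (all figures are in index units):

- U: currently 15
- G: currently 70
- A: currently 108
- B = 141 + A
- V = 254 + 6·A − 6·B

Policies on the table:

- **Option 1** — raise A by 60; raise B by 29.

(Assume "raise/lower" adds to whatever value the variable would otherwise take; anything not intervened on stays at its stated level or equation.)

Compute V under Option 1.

Option 1 (A + 60, B + 29):
  A = 108 + 60 = 168
  B = 141 + 168 (+29 from intervention) = 338
  V = 254 + 6·168 − 6·338 = -766

-766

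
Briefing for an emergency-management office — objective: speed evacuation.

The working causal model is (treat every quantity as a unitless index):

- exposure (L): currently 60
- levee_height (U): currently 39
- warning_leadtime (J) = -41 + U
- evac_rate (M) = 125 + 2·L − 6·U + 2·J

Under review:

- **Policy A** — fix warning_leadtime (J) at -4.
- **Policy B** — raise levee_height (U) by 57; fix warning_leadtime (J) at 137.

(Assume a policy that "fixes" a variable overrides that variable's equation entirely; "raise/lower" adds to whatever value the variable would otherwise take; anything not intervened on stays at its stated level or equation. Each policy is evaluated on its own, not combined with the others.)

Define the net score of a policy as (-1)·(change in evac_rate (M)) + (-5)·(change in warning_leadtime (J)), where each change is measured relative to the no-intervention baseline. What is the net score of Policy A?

Baseline:
  L = 60
  U = 39
  J = -41 + 39 = -2
  M = 125 + 2·60 − 6·39 + 2·(-2) = 7
Policy A (J := -4):
  L = 60
  U = 39
  J = -4
  M = 125 + 2·60 − 6·39 + 2·(-4) = 3
ΔM = 3 − 7 = -4; ΔJ = -4 − (-2) = -2
Score = (-1)·(-4) + (-5)·(-2) = 14

14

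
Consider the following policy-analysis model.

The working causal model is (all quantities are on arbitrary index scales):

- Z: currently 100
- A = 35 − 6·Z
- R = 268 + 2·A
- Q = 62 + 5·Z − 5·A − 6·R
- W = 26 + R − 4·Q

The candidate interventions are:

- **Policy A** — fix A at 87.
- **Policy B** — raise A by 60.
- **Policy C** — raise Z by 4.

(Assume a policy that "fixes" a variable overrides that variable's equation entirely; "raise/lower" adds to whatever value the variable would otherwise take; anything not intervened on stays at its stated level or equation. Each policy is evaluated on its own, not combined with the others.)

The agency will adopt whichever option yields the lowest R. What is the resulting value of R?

-910

Policy A (A := 87):
  Z = 100
  A = 87
  R = 268 + 2·87 = 442
Policy B (A + 60):
  Z = 100
  A = 35 − 6·100 (+60 from intervention) = -505
  R = 268 + 2·(-505) = -742
Policy C (Z + 4):
  Z = 100 + 4 = 104
  A = 35 − 6·104 = -589
  R = 268 + 2·(-589) = -910
Comparing — Policy A: R=442, Policy B: R=-742, Policy C: R=-910. Lowest is -910 (Policy C).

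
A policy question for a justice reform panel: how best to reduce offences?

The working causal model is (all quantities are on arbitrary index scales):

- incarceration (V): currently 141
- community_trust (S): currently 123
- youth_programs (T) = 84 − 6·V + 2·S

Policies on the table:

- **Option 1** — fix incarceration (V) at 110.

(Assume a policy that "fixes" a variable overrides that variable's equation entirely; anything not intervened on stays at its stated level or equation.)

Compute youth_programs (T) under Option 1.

-330

Option 1 (V := 110):
  V = 110
  S = 123
  T = 84 − 6·110 + 2·123 = -330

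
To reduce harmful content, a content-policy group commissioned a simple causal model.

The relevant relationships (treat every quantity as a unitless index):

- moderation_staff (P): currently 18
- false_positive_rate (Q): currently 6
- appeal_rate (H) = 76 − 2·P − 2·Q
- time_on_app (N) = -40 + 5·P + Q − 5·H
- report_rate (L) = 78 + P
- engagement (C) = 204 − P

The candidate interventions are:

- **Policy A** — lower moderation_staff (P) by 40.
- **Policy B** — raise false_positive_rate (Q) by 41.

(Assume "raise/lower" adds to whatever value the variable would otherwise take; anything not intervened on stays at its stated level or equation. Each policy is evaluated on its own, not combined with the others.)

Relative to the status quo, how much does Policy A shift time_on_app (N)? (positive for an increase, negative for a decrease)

-600

Baseline:
  P = 18
  Q = 6
  H = 76 − 2·18 − 2·6 = 28
  N = -40 + 5·18 + 6 − 5·28 = -84
Policy A (P − 40):
  P = 18 − 40 = -22
  Q = 6
  H = 76 − 2·(-22) − 2·6 = 108
  N = -40 + 5·(-22) + 6 − 5·108 = -684
Change in N: -684 − (-84) = -600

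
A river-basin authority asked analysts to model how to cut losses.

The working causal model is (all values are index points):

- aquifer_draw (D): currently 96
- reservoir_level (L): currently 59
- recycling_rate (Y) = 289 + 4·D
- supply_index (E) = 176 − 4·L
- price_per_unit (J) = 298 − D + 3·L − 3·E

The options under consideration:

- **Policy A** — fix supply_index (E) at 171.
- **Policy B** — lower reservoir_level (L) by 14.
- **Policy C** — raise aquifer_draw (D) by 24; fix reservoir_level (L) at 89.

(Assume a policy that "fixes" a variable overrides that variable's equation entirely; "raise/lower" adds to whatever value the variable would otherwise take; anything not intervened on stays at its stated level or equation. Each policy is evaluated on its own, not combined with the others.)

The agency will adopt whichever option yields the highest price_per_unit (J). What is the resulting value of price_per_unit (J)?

Policy A (E := 171):
  D = 96
  L = 59
  E = 171
  J = 298 − 96 + 3·59 − 3·171 = -134
Policy B (L − 14):
  D = 96
  L = 59 − 14 = 45
  E = 176 − 4·45 = -4
  J = 298 − 96 + 3·45 − 3·(-4) = 349
Policy C (D + 24, L := 89):
  D = 96 + 24 = 120
  L = 89
  E = 176 − 4·89 = -180
  J = 298 − 120 + 3·89 − 3·(-180) = 985
Comparing — Policy A: J=-134, Policy B: J=349, Policy C: J=985. Highest is 985 (Policy C).

985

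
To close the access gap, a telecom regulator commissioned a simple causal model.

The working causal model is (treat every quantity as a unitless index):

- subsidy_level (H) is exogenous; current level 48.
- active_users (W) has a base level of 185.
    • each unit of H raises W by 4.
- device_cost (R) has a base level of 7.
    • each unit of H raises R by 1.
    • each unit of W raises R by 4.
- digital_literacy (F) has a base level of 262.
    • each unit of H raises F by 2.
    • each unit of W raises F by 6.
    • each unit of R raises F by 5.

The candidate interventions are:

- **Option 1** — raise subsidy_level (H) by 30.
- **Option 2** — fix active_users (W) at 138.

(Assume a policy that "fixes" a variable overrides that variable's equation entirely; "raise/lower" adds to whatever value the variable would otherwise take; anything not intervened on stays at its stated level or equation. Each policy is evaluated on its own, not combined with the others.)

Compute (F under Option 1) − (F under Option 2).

Option 1 (H + 30):
  H = 48 + 30 = 78
  W = 185 + 4·78 = 497
  R = 7 + 78 + 4·497 = 2073
  F = 262 + 2·78 + 6·497 + 5·2073 = 13765
Option 2 (W := 138):
  H = 48
  W = 138
  R = 7 + 48 + 4·138 = 607
  F = 262 + 2·48 + 6·138 + 5·607 = 4221
F: 13765 − 4221 = 9544

9544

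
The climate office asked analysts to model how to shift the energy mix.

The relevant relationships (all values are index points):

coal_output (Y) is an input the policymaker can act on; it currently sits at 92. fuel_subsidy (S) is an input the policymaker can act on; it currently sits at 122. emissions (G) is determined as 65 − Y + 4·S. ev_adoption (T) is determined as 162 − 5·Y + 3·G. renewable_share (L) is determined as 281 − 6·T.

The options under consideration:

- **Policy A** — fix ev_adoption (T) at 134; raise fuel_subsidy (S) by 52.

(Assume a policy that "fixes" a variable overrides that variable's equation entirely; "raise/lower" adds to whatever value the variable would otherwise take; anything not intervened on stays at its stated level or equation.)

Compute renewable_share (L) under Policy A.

Policy A (T := 134, S + 52):
  Y = 92
  S = 122 + 52 = 174
  G = 65 − 92 + 4·174 = 669
  T = 134
  L = 281 − 6·134 = -523

-523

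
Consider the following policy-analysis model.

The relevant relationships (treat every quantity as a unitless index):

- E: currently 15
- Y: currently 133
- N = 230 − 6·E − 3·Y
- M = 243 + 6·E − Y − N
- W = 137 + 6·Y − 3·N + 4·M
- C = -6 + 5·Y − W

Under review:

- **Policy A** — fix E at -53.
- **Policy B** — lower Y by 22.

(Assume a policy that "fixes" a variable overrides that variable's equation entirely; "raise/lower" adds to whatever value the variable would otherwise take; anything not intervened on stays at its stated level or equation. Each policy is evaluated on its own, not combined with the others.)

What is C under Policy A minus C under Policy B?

4092

Policy A (E := -53):
  E = -53
  Y = 133
  N = 230 − 6·(-53) − 3·133 = 149
  M = 243 + 6·(-53) − 133 − 149 = -357
  W = 137 + 6·133 − 3·149 + 4·(-357) = -940
  C = -6 + 5·133 − (-940) = 1599
Policy B (Y − 22):
  E = 15
  Y = 133 − 22 = 111
  N = 230 − 6·15 − 3·111 = -193
  M = 243 + 6·15 − 111 − (-193) = 415
  W = 137 + 6·111 − 3·(-193) + 4·415 = 3042
  C = -6 + 5·111 − 3042 = -2493
C: 1599 − (-2493) = 4092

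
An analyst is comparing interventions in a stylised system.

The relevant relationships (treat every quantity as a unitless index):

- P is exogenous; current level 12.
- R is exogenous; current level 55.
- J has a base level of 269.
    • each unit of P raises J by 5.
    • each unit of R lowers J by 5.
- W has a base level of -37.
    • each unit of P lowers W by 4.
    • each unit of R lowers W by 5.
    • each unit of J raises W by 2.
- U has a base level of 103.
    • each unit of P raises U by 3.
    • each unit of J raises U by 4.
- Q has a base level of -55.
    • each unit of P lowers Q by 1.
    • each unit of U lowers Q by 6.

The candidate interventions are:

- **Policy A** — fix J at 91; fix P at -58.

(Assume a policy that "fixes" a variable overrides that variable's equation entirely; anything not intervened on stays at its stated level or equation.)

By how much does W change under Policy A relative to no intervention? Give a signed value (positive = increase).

354

Baseline:
  P = 12
  R = 55
  J = 269 + 5·12 − 5·55 = 54
  W = -37 − 4·12 − 5·55 + 2·54 = -252
Policy A (J := 91, P := -58):
  P = -58
  R = 55
  J = 91
  W = -37 − 4·(-58) − 5·55 + 2·91 = 102
Change in W: 102 − (-252) = 354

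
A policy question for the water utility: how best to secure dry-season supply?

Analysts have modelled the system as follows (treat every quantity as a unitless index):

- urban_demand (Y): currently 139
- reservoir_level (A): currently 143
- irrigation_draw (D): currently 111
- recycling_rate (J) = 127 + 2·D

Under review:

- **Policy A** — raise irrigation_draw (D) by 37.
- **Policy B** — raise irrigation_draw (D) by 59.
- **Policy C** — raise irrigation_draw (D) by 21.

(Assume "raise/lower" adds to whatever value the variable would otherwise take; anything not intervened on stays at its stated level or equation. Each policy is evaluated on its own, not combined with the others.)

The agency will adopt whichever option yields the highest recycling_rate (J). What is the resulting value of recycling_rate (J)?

Policy A (D + 37):
  D = 111 + 37 = 148
  J = 127 + 2·148 = 423
Policy B (D + 59):
  D = 111 + 59 = 170
  J = 127 + 2·170 = 467
Policy C (D + 21):
  D = 111 + 21 = 132
  J = 127 + 2·132 = 391
Comparing — Policy A: J=423, Policy B: J=467, Policy C: J=391. Highest is 467 (Policy B).

467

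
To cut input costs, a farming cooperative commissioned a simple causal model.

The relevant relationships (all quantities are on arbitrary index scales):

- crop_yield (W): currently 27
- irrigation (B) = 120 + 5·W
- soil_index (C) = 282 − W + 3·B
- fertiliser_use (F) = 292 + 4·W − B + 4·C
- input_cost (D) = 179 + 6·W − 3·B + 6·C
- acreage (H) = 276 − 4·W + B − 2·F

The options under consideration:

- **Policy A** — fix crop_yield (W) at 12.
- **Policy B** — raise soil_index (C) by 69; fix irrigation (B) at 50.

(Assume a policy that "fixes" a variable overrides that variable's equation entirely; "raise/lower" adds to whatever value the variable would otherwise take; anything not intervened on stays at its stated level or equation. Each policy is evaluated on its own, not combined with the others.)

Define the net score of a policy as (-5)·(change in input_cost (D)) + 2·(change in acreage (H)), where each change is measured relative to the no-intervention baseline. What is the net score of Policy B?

Baseline:
  W = 27
  B = 120 + 5·27 = 255
  C = 282 − 27 + 3·255 = 1020
  F = 292 + 4·27 − 255 + 4·1020 = 4225
  D = 179 + 6·27 − 3·255 + 6·1020 = 5696
  H = 276 − 4·27 + 255 − 2·4225 = -8027
Policy B (C + 69, B := 50):
  W = 27
  B = 50
  C = 282 − 27 + 3·50 (+69 from intervention) = 474
  F = 292 + 4·27 − 50 + 4·474 = 2246
  D = 179 + 6·27 − 3·50 + 6·474 = 3035
  H = 276 − 4·27 + 50 − 2·2246 = -4274
ΔD = 3035 − 5696 = -2661; ΔH = -4274 − (-8027) = 3753
Score = (-5)·(-2661) + 2·3753 = 20811

20811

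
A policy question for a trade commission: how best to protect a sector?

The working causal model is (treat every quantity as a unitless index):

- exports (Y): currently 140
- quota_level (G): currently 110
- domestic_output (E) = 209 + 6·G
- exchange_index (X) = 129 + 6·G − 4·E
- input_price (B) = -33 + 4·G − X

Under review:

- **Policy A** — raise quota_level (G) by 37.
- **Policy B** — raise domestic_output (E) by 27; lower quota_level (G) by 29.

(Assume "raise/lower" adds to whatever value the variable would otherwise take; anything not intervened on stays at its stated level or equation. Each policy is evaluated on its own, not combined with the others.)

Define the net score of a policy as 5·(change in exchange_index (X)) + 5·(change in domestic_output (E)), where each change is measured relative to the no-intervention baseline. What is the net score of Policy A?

-2220

Baseline:
  G = 110
  E = 209 + 6·110 = 869
  X = 129 + 6·110 − 4·869 = -2687
Policy A (G + 37):
  G = 110 + 37 = 147
  E = 209 + 6·147 = 1091
  X = 129 + 6·147 − 4·1091 = -3353
ΔX = -3353 − (-2687) = -666; ΔE = 1091 − 869 = 222
Score = 5·(-666) + 5·222 = -2220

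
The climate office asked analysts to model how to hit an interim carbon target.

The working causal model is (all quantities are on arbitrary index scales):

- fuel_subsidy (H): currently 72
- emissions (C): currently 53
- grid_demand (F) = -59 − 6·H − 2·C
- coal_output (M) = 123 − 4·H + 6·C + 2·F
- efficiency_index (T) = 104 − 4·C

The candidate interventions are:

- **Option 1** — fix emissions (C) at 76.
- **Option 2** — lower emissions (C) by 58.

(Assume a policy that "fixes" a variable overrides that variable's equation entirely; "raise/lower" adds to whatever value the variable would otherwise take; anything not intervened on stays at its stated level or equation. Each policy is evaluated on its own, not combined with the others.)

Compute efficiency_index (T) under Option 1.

-200

Option 1 (C := 76):
  C = 76
  T = 104 − 4·76 = -200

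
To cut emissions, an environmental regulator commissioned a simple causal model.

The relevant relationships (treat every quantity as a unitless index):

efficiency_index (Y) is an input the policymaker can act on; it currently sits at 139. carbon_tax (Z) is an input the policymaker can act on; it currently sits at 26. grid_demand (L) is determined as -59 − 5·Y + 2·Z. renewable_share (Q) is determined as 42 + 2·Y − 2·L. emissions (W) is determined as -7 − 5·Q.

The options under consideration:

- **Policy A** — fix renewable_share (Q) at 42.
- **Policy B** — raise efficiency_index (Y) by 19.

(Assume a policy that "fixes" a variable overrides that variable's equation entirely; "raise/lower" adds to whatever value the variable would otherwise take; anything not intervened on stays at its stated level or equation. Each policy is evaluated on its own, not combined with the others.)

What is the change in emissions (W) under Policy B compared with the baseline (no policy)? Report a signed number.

Baseline:
  Y = 139
  Z = 26
  L = -59 − 5·139 + 2·26 = -702
  Q = 42 + 2·139 − 2·(-702) = 1724
  W = -7 − 5·1724 = -8627
Policy B (Y + 19):
  Y = 139 + 19 = 158
  Z = 26
  L = -59 − 5·158 + 2·26 = -797
  Q = 42 + 2·158 − 2·(-797) = 1952
  W = -7 − 5·1952 = -9767
Change in W: -9767 − (-8627) = -1140

-1140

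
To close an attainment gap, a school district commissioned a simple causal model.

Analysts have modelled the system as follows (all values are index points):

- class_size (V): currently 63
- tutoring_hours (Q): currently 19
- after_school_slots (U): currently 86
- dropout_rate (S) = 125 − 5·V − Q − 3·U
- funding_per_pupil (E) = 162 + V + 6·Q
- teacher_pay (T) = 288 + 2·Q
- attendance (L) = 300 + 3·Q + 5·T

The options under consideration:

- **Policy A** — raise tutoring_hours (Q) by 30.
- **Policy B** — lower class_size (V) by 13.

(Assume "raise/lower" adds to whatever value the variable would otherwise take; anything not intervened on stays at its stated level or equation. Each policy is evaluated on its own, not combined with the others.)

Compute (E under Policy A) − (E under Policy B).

Policy A (Q + 30):
  V = 63
  Q = 19 + 30 = 49
  E = 162 + 63 + 6·49 = 519
Policy B (V − 13):
  V = 63 − 13 = 50
  Q = 19
  E = 162 + 50 + 6·19 = 326
E: 519 − 326 = 193

193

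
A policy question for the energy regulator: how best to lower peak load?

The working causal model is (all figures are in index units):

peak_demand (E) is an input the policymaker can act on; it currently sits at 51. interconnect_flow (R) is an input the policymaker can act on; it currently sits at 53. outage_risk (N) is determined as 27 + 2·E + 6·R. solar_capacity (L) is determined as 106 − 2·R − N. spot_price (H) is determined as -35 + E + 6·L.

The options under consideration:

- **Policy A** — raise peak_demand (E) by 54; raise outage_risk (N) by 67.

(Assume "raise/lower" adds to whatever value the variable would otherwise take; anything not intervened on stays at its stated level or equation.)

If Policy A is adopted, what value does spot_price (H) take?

-3662

Policy A (E + 54, N + 67):
  E = 51 + 54 = 105
  R = 53
  N = 27 + 2·105 + 6·53 (+67 from intervention) = 622
  L = 106 − 2·53 − 622 = -622
  H = -35 + 105 + 6·(-622) = -3662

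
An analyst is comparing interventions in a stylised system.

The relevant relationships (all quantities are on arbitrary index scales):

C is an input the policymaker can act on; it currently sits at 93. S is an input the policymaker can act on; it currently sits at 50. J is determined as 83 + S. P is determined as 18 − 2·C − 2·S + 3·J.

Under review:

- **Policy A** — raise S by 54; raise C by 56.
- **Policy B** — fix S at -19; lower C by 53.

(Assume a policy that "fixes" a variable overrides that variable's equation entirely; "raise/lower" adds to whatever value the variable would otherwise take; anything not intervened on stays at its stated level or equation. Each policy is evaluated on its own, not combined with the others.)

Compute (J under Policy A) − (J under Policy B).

123

Policy A (S + 54, C + 56):
  S = 50 + 54 = 104
  J = 83 + 104 = 187
Policy B (S := -19, C − 53):
  S = -19
  J = 83 + (-19) = 64
J: 187 − 64 = 123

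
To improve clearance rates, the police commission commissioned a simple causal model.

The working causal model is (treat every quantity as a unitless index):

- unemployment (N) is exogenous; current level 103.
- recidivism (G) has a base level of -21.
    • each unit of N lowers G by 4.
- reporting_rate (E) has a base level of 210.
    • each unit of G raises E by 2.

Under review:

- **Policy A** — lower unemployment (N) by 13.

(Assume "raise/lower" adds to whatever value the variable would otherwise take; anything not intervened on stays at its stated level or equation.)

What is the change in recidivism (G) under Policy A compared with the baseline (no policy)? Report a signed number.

Baseline:
  N = 103
  G = -21 − 4·103 = -433
Policy A (N − 13):
  N = 103 − 13 = 90
  G = -21 − 4·90 = -381
Change in G: -381 − (-433) = 52

52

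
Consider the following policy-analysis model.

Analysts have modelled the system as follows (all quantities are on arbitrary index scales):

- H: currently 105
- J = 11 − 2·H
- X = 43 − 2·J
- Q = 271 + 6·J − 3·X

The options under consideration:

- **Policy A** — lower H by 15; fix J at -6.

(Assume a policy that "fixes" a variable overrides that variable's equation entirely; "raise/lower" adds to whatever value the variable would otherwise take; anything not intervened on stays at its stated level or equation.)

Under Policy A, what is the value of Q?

Policy A (H − 15, J := -6):
  H = 105 − 15 = 90
  J = -6
  X = 43 − 2·(-6) = 55
  Q = 271 + 6·(-6) − 3·55 = 70

70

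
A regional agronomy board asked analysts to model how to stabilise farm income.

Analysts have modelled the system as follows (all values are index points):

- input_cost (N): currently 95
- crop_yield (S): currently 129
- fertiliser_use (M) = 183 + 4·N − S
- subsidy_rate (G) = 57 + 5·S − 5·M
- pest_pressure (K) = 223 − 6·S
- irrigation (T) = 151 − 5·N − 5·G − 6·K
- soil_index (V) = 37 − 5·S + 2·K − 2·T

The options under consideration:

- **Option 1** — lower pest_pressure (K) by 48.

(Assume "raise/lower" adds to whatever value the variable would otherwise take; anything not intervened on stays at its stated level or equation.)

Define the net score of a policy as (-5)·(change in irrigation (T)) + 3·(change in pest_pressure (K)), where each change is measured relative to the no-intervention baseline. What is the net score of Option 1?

Baseline:
  N = 95
  S = 129
  M = 183 + 4·95 − 129 = 434
  G = 57 + 5·129 − 5·434 = -1468
  K = 223 − 6·129 = -551
  T = 151 − 5·95 − 5·(-1468) − 6·(-551) = 10322
Option 1 (K − 48):
  N = 95
  S = 129
  M = 183 + 4·95 − 129 = 434
  G = 57 + 5·129 − 5·434 = -1468
  K = 223 − 6·129 (−48 from intervention) = -599
  T = 151 − 5·95 − 5·(-1468) − 6·(-599) = 10610
ΔT = 10610 − 10322 = 288; ΔK = -599 − (-551) = -48
Score = (-5)·288 + 3·(-48) = -1584

-1584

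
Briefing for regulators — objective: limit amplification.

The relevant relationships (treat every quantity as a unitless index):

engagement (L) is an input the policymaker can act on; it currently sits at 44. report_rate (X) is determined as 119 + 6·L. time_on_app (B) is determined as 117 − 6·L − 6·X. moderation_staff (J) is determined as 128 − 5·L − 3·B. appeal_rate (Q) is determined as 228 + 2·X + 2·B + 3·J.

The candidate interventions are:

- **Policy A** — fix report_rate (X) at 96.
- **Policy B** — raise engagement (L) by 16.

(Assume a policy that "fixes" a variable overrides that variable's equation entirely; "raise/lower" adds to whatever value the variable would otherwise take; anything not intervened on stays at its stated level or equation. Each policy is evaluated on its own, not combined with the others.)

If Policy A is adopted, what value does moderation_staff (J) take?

2077

Policy A (X := 96):
  L = 44
  X = 96
  B = 117 − 6·44 − 6·96 = -723
  J = 128 − 5·44 − 3·(-723) = 2077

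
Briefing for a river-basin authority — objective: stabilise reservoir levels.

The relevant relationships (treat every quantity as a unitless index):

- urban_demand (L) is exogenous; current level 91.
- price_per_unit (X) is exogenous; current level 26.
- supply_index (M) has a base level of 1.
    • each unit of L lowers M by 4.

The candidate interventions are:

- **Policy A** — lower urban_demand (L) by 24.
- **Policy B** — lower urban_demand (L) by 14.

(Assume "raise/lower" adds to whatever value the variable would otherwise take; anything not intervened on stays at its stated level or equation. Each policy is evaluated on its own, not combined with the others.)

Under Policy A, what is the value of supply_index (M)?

-267

Policy A (L − 24):
  L = 91 − 24 = 67
  M = 1 − 4·67 = -267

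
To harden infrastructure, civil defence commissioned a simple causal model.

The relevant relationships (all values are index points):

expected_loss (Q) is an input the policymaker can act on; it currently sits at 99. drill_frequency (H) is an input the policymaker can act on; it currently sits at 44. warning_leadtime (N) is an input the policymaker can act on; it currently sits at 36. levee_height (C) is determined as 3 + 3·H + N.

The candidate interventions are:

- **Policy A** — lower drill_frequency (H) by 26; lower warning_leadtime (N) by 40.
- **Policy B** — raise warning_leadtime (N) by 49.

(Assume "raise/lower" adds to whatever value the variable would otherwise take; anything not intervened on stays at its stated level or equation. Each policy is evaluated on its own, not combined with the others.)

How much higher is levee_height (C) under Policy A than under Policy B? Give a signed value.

Policy A (H − 26, N − 40):
  H = 44 − 26 = 18
  N = 36 − 40 = -4
  C = 3 + 3·18 + (-4) = 53
Policy B (N + 49):
  H = 44
  N = 36 + 49 = 85
  C = 3 + 3·44 + 85 = 220
C: 53 − 220 = -167

-167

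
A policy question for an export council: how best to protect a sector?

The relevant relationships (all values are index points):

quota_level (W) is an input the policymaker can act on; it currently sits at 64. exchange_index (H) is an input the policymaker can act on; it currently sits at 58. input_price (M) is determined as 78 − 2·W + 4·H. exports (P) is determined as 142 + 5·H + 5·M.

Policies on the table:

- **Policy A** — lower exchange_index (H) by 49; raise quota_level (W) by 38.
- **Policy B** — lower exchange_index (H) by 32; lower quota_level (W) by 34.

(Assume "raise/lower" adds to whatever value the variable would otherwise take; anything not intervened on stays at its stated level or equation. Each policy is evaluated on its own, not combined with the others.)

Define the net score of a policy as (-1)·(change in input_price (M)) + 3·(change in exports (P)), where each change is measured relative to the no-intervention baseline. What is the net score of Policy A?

Baseline:
  W = 64
  H = 58
  M = 78 − 2·64 + 4·58 = 182
  P = 142 + 5·58 + 5·182 = 1342
Policy A (H − 49, W + 38):
  W = 64 + 38 = 102
  H = 58 − 49 = 9
  M = 78 − 2·102 + 4·9 = -90
  P = 142 + 5·9 + 5·(-90) = -263
ΔM = -90 − 182 = -272; ΔP = -263 − 1342 = -1605
Score = (-1)·(-272) + 3·(-1605) = -4543

-4543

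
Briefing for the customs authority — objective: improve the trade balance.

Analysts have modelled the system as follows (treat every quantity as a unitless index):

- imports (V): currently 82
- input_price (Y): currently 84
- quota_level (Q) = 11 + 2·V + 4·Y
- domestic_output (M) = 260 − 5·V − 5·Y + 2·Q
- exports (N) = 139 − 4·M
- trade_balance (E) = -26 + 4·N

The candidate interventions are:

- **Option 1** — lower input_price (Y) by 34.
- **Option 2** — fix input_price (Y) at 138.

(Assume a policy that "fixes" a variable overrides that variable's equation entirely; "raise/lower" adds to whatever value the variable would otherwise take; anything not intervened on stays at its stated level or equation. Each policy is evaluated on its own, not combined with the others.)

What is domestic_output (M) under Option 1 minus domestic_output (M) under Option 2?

-264

Option 1 (Y − 34):
  V = 82
  Y = 84 − 34 = 50
  Q = 11 + 2·82 + 4·50 = 375
  M = 260 − 5·82 − 5·50 + 2·375 = 350
Option 2 (Y := 138):
  V = 82
  Y = 138
  Q = 11 + 2·82 + 4·138 = 727
  M = 260 − 5·82 − 5·138 + 2·727 = 614
M: 350 − 614 = -264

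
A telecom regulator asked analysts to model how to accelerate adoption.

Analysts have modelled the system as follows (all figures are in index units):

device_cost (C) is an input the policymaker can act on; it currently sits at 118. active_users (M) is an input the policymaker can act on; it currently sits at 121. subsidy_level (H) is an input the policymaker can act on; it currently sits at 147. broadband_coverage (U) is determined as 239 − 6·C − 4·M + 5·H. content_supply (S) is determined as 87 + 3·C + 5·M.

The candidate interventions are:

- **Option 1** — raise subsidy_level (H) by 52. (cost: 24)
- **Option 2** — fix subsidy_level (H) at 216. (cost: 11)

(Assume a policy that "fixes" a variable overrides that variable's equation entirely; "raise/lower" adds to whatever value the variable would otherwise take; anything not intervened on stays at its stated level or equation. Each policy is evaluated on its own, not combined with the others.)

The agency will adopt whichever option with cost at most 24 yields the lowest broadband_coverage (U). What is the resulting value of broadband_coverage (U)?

Option 1 (H + 52):
  C = 118
  M = 121
  H = 147 + 52 = 199
  U = 239 − 6·118 − 4·121 + 5·199 = 42
Option 2 (H := 216):
  C = 118
  M = 121
  H = 216
  U = 239 − 6·118 − 4·121 + 5·216 = 127
Comparing — Option 1: U=42, Option 2: U=127. Lowest is 42 (Option 1).

42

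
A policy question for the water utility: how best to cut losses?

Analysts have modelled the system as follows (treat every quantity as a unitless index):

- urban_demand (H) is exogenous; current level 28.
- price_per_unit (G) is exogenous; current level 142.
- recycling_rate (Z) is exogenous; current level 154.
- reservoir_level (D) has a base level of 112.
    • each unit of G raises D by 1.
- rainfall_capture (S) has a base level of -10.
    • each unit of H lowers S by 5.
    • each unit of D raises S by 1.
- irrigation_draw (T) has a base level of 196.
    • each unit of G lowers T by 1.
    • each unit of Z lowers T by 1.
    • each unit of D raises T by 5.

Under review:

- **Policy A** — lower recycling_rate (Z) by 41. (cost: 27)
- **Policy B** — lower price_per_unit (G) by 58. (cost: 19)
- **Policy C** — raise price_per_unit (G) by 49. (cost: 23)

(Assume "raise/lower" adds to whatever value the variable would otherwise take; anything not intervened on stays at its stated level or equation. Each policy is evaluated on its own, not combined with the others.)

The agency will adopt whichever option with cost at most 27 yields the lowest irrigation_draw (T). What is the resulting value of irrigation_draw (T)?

Policy A (Z − 41):
  G = 142
  Z = 154 − 41 = 113
  D = 112 + 142 = 254
  T = 196 − 142 − 113 + 5·254 = 1211
Policy B (G − 58):
  G = 142 − 58 = 84
  Z = 154
  D = 112 + 84 = 196
  T = 196 − 84 − 154 + 5·196 = 938
Policy C (G + 49):
  G = 142 + 49 = 191
  Z = 154
  D = 112 + 191 = 303
  T = 196 − 191 − 154 + 5·303 = 1366
Comparing — Policy A: T=1211, Policy B: T=938, Policy C: T=1366. Lowest is 938 (Policy B).

938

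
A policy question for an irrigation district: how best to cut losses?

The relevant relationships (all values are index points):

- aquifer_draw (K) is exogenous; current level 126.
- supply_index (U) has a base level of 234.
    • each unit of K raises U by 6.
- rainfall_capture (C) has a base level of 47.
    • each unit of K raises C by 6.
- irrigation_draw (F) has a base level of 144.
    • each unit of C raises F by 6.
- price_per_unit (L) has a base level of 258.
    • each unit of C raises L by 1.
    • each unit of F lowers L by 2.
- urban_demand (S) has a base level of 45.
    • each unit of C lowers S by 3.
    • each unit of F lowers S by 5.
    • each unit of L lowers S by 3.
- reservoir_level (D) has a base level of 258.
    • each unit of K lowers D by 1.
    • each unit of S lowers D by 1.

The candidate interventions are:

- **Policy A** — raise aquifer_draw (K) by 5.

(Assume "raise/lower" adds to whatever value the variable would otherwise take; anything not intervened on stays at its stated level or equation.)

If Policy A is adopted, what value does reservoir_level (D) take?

712

Policy A (K + 5):
  K = 126 + 5 = 131
  C = 47 + 6·131 = 833
  F = 144 + 6·833 = 5142
  L = 258 + 833 − 2·5142 = -9193
  S = 45 − 3·833 − 5·5142 − 3·(-9193) = -585
  D = 258 − 131 − (-585) = 712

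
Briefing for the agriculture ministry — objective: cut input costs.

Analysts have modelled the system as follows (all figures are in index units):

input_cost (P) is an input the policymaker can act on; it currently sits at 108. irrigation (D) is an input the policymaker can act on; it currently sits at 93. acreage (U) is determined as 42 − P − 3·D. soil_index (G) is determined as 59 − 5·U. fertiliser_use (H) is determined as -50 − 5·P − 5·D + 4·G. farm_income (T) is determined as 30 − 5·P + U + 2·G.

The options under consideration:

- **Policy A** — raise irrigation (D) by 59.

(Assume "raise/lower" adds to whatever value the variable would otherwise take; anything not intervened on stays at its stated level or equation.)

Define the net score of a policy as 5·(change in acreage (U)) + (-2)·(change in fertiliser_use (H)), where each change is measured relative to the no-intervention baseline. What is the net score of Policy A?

-7375

Baseline:
  P = 108
  D = 93
  U = 42 − 108 − 3·93 = -345
  G = 59 − 5·(-345) = 1784
  H = -50 − 5·108 − 5·93 + 4·1784 = 6081
Policy A (D + 59):
  P = 108
  D = 93 + 59 = 152
  U = 42 − 108 − 3·152 = -522
  G = 59 − 5·(-522) = 2669
  H = -50 − 5·108 − 5·152 + 4·2669 = 9326
ΔU = -522 − (-345) = -177; ΔH = 9326 − 6081 = 3245
Score = 5·(-177) + (-2)·3245 = -7375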